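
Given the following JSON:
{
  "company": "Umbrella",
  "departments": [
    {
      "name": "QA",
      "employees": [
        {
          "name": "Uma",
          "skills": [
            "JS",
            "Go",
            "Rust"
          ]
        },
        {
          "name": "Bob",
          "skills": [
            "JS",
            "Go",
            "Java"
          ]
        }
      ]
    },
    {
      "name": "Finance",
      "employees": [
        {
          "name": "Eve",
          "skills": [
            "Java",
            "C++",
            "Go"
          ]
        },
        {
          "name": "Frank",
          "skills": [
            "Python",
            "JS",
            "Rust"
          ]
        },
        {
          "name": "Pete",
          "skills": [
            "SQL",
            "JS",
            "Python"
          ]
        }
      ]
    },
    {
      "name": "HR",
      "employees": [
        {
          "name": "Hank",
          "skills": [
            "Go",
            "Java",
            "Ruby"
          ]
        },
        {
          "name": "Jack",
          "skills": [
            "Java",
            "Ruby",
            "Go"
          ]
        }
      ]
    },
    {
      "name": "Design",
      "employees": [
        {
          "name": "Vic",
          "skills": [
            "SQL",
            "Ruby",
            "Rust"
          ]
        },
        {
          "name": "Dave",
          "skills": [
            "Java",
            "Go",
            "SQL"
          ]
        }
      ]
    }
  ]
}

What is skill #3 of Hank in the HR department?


Path: departments[2].employees[0].skills[2]
Value: Ruby

ANSWER: Ruby


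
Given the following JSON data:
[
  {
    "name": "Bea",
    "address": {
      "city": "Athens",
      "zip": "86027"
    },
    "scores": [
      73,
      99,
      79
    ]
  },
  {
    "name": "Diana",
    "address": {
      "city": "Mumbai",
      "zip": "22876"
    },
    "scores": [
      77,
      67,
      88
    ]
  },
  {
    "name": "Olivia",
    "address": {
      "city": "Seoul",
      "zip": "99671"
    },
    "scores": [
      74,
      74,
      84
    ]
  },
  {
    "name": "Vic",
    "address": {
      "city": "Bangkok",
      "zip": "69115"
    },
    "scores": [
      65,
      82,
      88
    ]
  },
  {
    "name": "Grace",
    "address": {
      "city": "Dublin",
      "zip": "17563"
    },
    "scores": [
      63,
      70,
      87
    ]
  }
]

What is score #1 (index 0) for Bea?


Path: records[0].scores[0]
Value: 73

ANSWER: 73


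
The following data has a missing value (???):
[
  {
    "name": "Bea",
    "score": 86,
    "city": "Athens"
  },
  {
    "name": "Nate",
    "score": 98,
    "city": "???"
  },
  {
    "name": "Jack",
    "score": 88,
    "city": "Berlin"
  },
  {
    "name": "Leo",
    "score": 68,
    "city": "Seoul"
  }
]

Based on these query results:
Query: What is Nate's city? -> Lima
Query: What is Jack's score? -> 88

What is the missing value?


The missing value is Nate's city
From query: Nate's city = Lima

ANSWER: Lima


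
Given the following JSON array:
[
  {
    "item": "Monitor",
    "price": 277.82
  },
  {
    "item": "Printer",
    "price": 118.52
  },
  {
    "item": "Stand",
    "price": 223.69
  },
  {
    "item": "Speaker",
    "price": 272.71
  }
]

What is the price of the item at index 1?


Array index 1 -> Printer
price = 118.52

ANSWER: 118.52


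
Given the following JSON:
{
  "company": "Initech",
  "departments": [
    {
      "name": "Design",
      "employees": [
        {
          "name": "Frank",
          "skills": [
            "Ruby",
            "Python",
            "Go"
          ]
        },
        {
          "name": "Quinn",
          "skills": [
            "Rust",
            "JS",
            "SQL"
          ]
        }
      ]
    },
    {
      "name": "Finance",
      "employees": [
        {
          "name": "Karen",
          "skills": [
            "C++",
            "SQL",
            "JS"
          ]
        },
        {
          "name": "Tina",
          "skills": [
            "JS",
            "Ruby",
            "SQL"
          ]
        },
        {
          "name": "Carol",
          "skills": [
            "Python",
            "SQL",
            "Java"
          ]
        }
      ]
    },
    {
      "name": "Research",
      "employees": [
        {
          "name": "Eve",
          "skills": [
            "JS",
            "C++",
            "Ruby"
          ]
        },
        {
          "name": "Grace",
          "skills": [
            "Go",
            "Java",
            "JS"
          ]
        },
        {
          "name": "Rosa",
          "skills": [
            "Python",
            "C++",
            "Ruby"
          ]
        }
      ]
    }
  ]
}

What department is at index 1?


Path: departments[1].name
Value: Finance

ANSWER: Finance


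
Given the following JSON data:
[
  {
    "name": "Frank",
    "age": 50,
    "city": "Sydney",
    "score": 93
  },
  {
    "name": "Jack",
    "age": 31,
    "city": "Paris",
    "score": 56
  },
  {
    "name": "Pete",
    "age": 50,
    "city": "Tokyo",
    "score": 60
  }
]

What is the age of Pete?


Looking up record where name = Pete
Record index: 2
Field 'age' = 50

ANSWER: 50


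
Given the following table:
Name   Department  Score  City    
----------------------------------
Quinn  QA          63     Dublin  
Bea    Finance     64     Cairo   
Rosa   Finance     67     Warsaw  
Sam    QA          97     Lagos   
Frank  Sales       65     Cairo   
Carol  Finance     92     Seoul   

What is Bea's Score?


Row 2: Bea
Score = 64

ANSWER: 64


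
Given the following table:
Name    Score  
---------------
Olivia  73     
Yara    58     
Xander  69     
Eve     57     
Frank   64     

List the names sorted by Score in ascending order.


Sorting by Score (ascending):
  Eve: 57
  Yara: 58
  Frank: 64
  Xander: 69
  Olivia: 73


ANSWER: Eve, Yara, Frank, Xander, Olivia


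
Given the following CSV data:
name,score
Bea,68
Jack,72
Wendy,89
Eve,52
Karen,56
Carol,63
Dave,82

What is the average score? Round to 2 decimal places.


Scores: 68, 72, 89, 52, 56, 63, 82
Sum = 482
Count = 7
Average = 482 / 7 = 68.86

ANSWER: 68.86


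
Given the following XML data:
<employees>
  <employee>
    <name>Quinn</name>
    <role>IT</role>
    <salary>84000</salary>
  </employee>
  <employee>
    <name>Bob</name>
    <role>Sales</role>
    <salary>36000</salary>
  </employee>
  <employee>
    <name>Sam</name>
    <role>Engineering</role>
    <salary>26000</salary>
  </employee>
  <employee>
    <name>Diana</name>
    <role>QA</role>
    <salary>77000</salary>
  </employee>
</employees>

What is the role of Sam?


Searching for <employee> with <name>Sam</name>
Found at position 3
<role>Engineering</role>

ANSWER: Engineering


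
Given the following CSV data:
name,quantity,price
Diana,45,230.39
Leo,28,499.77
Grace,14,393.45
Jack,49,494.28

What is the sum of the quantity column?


Values in 'quantity' column:
  Row 1: 45
  Row 2: 28
  Row 3: 14
  Row 4: 49
Sum = 45 + 28 + 14 + 49 = 136

ANSWER: 136


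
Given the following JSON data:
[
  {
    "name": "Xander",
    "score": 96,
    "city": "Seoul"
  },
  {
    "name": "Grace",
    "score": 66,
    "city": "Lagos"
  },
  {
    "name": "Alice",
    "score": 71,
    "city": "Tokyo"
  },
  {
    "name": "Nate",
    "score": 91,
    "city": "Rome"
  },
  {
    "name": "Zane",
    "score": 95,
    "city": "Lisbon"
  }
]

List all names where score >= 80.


Filtering records where score >= 80:
  Xander (score=96) -> YES
  Grace (score=66) -> no
  Alice (score=71) -> no
  Nate (score=91) -> YES
  Zane (score=95) -> YES


ANSWER: Xander, Nate, Zane


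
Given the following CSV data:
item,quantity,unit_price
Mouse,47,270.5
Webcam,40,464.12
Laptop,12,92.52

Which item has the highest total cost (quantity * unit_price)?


Computing row totals:
  Mouse: 12713.5
  Webcam: 18564.8
  Laptop: 1110.24
Maximum: Webcam (18564.8)

ANSWER: Webcam


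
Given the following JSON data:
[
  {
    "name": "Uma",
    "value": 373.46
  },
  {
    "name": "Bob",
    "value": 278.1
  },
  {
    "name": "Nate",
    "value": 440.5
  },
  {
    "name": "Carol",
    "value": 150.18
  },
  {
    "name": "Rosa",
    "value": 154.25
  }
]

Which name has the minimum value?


Comparing values:
  Uma: 373.46
  Bob: 278.1
  Nate: 440.5
  Carol: 150.18
  Rosa: 154.25
Minimum: Carol (150.18)

ANSWER: Carol


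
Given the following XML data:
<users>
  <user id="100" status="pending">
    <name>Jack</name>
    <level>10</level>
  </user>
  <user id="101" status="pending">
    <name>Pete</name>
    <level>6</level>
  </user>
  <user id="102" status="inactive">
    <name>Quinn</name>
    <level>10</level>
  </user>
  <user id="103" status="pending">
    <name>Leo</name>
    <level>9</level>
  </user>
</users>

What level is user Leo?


Finding user: Leo
<level>9</level>

ANSWER: 9


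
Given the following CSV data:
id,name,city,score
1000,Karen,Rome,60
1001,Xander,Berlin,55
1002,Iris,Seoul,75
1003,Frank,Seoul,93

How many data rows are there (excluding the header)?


Counting rows (excluding header):
Header: id,name,city,score
Data rows: 4

ANSWER: 4


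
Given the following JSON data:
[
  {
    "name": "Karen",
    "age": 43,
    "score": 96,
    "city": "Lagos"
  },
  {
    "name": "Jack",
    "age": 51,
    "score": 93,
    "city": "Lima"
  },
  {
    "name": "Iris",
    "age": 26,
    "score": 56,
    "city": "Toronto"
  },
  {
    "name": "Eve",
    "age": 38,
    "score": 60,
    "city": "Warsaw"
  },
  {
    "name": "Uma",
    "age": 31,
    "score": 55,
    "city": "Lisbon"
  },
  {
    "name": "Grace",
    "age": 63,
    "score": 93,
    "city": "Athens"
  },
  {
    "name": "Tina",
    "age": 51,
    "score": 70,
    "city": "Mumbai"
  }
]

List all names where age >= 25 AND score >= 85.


Checking both conditions:
  Karen (age=43, score=96) -> YES
  Jack (age=51, score=93) -> YES
  Iris (age=26, score=56) -> no
  Eve (age=38, score=60) -> no
  Uma (age=31, score=55) -> no
  Grace (age=63, score=93) -> YES
  Tina (age=51, score=70) -> no


ANSWER: Karen, Jack, Grace


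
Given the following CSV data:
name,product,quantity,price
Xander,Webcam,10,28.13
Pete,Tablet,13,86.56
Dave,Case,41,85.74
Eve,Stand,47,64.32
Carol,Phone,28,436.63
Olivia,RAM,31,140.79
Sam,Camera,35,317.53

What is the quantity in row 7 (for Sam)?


Row 7: Sam
Column 'quantity' = 35

ANSWER: 35


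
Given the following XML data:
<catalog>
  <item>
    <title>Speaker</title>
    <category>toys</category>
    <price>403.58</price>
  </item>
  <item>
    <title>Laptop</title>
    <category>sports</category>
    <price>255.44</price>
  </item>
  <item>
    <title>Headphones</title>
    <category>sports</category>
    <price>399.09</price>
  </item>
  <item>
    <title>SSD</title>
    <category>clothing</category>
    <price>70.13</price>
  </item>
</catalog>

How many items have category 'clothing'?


Scanning <item> elements for <category>clothing</category>:
  Item 4: SSD -> MATCH
Count: 1

ANSWER: 1


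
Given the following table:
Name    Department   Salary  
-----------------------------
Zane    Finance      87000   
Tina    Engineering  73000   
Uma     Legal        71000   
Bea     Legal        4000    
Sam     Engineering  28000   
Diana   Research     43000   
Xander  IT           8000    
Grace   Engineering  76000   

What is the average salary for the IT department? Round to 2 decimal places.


IT department members:
  Xander: 8000
Sum = 8000
Count = 1
Average = 8000 / 1 = 8000.00

ANSWER: 8000.00


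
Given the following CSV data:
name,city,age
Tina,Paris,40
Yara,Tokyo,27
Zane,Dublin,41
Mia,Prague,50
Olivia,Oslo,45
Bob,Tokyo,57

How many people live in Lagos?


Scanning city column for 'Lagos':
Total matches: 0

ANSWER: 0


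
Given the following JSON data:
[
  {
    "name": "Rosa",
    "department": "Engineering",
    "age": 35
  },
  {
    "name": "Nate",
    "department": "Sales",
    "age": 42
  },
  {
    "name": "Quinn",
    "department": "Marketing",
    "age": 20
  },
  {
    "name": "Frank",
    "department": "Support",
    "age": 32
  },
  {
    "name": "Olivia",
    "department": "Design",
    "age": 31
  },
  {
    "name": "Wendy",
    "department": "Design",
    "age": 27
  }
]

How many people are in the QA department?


Scanning records for department = QA
  No matches found
Count: 0

ANSWER: 0


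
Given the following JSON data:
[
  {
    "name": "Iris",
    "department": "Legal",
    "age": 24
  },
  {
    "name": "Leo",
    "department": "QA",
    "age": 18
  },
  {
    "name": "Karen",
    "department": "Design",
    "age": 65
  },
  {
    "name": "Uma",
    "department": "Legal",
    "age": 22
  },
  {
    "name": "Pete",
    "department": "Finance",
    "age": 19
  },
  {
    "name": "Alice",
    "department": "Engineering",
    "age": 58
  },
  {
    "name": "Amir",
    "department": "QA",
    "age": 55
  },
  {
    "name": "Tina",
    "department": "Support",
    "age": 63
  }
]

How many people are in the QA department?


Scanning records for department = QA
  Record 1: Leo
  Record 6: Amir
Count: 2

ANSWER: 2


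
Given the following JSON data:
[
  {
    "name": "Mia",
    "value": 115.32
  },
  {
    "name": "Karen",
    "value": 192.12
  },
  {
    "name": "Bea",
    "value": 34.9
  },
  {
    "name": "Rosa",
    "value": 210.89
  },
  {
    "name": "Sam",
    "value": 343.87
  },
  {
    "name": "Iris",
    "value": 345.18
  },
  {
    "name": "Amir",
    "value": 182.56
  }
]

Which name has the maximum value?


Comparing values:
  Mia: 115.32
  Karen: 192.12
  Bea: 34.9
  Rosa: 210.89
  Sam: 343.87
  Iris: 345.18
  Amir: 182.56
Maximum: Iris (345.18)

ANSWER: Iris


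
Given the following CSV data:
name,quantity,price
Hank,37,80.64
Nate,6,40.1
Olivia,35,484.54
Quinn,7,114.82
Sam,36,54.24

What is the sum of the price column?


Values in 'price' column:
  Row 1: 80.64
  Row 2: 40.1
  Row 3: 484.54
  Row 4: 114.82
  Row 5: 54.24
Sum = 80.64 + 40.1 + 484.54 + 114.82 + 54.24 = 774.34

ANSWER: 774.34


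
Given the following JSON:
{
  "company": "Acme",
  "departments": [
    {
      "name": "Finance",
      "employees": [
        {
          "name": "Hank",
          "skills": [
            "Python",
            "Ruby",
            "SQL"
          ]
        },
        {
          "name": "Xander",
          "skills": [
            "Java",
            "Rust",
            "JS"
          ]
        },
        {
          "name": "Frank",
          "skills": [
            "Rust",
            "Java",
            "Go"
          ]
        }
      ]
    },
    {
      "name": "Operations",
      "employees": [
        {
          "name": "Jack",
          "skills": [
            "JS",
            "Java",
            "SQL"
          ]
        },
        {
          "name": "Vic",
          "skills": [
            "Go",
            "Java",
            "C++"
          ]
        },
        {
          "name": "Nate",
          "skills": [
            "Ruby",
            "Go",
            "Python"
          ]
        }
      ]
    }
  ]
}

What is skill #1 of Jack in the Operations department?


Path: departments[1].employees[0].skills[0]
Value: JS

ANSWER: JS


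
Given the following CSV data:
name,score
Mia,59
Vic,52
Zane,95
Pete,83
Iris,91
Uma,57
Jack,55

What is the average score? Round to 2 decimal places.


Scores: 59, 52, 95, 83, 91, 57, 55
Sum = 492
Count = 7
Average = 492 / 7 = 70.29

ANSWER: 70.29


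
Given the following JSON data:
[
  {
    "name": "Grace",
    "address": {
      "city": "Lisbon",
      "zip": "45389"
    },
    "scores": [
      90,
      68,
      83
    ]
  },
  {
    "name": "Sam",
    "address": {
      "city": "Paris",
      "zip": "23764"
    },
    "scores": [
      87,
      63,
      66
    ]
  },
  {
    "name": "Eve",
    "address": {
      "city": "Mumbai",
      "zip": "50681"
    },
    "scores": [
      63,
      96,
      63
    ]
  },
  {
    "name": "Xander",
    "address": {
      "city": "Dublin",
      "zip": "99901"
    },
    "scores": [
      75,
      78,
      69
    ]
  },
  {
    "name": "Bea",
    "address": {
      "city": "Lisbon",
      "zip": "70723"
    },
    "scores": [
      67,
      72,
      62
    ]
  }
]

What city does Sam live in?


Path: records[1].address.city
Value: Paris

ANSWER: Paris


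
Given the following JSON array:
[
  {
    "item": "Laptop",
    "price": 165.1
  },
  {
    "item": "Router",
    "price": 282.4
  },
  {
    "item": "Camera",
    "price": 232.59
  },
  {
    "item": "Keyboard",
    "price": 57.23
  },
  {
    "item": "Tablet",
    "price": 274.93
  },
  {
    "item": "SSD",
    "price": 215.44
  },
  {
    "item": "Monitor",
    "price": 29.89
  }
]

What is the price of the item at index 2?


Array index 2 -> Camera
price = 232.59

ANSWER: 232.59


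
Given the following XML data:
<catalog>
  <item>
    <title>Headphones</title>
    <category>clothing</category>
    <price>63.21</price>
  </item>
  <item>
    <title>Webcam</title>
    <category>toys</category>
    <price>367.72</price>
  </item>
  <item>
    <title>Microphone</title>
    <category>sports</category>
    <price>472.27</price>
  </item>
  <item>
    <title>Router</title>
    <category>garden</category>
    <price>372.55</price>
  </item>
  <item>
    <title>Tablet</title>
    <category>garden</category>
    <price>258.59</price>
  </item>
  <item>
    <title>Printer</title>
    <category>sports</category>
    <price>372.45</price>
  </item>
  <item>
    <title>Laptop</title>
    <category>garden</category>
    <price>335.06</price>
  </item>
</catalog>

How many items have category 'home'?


Scanning <item> elements for <category>home</category>:
Count: 0

ANSWER: 0


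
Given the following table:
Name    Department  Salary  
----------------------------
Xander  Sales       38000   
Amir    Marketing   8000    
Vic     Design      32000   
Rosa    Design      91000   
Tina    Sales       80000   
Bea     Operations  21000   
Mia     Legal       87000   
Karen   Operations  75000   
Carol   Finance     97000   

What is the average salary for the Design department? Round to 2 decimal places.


Design department members:
  Vic: 32000
  Rosa: 91000
Sum = 123000
Count = 2
Average = 123000 / 2 = 61500.00

ANSWER: 61500.00


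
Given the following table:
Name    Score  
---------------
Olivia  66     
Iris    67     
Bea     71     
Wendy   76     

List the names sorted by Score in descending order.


Sorting by Score (descending):
  Wendy: 76
  Bea: 71
  Iris: 67
  Olivia: 66


ANSWER: Wendy, Bea, Iris, Olivia


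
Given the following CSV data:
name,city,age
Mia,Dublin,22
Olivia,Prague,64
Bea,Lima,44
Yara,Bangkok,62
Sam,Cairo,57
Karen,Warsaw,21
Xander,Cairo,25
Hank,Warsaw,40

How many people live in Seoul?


Scanning city column for 'Seoul':
Total matches: 0

ANSWER: 0


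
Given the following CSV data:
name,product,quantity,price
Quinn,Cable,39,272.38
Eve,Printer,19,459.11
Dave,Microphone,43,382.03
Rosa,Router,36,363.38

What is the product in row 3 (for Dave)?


Row 3: Dave
Column 'product' = Microphone

ANSWER: Microphone


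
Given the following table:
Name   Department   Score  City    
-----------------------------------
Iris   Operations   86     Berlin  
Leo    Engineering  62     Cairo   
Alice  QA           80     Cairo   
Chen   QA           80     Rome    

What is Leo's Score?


Row 2: Leo
Score = 62

ANSWER: 62


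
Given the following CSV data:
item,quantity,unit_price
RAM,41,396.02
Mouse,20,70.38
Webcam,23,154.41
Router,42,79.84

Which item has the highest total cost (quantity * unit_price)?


Computing row totals:
  RAM: 16236.82
  Mouse: 1407.6
  Webcam: 3551.43
  Router: 3353.28
Maximum: RAM (16236.82)

ANSWER: RAM


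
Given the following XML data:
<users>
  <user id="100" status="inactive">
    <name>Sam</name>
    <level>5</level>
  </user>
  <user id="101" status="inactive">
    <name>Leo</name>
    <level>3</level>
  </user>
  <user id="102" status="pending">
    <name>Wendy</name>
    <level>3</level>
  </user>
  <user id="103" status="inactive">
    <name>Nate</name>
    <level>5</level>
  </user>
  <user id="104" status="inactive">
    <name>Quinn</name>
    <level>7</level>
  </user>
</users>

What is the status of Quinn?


Finding user with name = Quinn
user id="104" status="inactive"

ANSWER: inactive


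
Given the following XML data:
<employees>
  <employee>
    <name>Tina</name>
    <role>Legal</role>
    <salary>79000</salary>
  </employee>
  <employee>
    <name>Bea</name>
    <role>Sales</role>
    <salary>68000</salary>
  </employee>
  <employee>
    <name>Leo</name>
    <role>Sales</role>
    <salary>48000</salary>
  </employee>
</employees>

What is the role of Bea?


Searching for <employee> with <name>Bea</name>
Found at position 2
<role>Sales</role>

ANSWER: Sales


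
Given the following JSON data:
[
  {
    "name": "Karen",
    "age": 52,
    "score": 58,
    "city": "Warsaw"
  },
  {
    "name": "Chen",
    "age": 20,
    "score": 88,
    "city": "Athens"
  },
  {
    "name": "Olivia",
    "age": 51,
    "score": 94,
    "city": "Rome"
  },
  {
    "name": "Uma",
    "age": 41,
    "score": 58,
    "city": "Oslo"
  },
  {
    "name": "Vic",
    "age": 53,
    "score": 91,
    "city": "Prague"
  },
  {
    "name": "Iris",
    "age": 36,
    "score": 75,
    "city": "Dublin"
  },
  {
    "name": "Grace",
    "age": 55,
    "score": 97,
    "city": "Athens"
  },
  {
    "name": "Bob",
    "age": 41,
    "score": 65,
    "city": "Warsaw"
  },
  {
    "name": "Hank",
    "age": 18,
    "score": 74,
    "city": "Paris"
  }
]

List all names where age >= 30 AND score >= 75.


Checking both conditions:
  Karen (age=52, score=58) -> no
  Chen (age=20, score=88) -> no
  Olivia (age=51, score=94) -> YES
  Uma (age=41, score=58) -> no
  Vic (age=53, score=91) -> YES
  Iris (age=36, score=75) -> YES
  Grace (age=55, score=97) -> YES
  Bob (age=41, score=65) -> no
  Hank (age=18, score=74) -> no


ANSWER: Olivia, Vic, Iris, Grace


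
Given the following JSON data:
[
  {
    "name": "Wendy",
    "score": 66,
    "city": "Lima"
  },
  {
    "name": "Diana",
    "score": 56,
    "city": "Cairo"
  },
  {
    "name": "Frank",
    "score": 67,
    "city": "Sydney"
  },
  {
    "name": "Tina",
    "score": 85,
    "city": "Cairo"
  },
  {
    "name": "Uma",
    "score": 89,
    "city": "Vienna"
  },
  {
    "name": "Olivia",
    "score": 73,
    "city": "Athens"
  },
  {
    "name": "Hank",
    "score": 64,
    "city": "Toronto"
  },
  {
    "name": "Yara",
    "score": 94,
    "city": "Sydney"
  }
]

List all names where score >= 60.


Filtering records where score >= 60:
  Wendy (score=66) -> YES
  Diana (score=56) -> no
  Frank (score=67) -> YES
  Tina (score=85) -> YES
  Uma (score=89) -> YES
  Olivia (score=73) -> YES
  Hank (score=64) -> YES
  Yara (score=94) -> YES


ANSWER: Wendy, Frank, Tina, Uma, Olivia, Hank, Yara


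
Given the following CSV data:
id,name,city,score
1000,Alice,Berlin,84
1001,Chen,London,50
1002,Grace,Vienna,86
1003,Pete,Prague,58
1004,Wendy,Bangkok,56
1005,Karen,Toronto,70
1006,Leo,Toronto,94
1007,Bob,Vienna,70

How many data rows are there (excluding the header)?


Counting rows (excluding header):
Header: id,name,city,score
Data rows: 8

ANSWER: 8


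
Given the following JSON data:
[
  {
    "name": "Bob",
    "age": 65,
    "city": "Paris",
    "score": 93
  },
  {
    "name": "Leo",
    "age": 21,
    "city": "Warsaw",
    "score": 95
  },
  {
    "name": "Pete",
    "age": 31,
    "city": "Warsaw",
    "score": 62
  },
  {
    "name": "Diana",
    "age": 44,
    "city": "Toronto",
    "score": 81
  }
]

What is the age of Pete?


Looking up record where name = Pete
Record index: 2
Field 'age' = 31

ANSWER: 31


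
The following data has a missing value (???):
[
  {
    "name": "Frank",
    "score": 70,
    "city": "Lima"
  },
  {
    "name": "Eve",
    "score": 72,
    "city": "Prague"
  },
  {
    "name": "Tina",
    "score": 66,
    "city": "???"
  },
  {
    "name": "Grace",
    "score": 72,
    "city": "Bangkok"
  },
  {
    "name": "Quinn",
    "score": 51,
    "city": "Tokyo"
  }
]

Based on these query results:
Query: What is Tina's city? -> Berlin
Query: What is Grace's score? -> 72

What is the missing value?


The missing value is Tina's city
From query: Tina's city = Berlin

ANSWER: Berlin


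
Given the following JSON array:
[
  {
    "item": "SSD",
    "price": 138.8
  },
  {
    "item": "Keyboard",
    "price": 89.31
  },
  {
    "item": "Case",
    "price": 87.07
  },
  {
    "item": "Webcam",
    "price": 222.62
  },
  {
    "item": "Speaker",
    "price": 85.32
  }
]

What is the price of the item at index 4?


Array index 4 -> Speaker
price = 85.32

ANSWER: 85.32


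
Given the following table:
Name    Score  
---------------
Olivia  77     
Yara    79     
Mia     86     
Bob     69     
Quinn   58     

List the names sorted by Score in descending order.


Sorting by Score (descending):
  Mia: 86
  Yara: 79
  Olivia: 77
  Bob: 69
  Quinn: 58


ANSWER: Mia, Yara, Olivia, Bob, Quinn


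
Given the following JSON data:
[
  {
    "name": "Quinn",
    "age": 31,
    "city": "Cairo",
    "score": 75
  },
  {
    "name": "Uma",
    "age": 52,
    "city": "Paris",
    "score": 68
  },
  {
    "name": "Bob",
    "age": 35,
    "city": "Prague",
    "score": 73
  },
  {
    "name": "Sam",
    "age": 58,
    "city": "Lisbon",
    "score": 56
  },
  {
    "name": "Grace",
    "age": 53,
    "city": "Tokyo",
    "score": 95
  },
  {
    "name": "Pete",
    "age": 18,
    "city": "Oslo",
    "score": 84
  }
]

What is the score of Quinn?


Looking up record where name = Quinn
Record index: 0
Field 'score' = 75

ANSWER: 75


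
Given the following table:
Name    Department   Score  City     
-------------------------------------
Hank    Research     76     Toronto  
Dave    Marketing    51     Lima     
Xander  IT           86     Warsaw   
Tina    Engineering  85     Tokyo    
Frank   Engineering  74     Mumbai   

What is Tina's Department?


Row 4: Tina
Department = Engineering

ANSWER: Engineering


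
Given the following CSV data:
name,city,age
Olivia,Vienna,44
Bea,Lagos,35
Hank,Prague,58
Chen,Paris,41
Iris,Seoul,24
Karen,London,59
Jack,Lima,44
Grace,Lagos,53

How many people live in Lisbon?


Scanning city column for 'Lisbon':
Total matches: 0

ANSWER: 0


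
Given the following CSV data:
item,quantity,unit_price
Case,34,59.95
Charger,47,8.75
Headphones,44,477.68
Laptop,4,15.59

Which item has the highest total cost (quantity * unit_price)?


Computing row totals:
  Case: 2038.3
  Charger: 411.25
  Headphones: 21017.92
  Laptop: 62.36
Maximum: Headphones (21017.92)

ANSWER: Headphones


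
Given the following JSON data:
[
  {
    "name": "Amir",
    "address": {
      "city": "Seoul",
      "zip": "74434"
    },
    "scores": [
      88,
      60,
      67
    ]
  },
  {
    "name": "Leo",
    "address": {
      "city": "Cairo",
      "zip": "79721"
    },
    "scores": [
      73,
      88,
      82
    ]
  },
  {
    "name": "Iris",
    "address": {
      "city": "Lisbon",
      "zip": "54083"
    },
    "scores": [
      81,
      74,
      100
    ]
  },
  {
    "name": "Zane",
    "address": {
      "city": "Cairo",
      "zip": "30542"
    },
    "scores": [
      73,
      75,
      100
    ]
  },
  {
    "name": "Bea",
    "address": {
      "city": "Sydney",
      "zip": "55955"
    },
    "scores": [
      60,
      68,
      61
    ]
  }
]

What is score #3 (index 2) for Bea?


Path: records[4].scores[2]
Value: 61

ANSWER: 61


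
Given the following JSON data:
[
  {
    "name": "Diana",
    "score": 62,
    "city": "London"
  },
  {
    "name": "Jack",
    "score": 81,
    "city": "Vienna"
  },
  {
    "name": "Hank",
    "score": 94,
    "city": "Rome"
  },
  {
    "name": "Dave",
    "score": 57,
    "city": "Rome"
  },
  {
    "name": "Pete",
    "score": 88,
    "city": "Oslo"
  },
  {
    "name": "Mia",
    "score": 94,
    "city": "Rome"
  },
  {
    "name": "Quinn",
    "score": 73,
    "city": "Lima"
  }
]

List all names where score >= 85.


Filtering records where score >= 85:
  Diana (score=62) -> no
  Jack (score=81) -> no
  Hank (score=94) -> YES
  Dave (score=57) -> no
  Pete (score=88) -> YES
  Mia (score=94) -> YES
  Quinn (score=73) -> no


ANSWER: Hank, Pete, Mia


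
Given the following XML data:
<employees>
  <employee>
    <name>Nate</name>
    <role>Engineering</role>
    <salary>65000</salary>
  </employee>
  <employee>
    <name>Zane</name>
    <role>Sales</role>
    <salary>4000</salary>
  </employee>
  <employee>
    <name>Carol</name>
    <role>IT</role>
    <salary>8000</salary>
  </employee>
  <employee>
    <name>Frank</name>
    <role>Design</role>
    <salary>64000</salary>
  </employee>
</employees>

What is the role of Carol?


Searching for <employee> with <name>Carol</name>
Found at position 3
<role>IT</role>

ANSWER: IT


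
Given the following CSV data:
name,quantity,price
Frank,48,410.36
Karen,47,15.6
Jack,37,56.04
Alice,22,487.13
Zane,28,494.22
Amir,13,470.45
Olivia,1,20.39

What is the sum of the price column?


Values in 'price' column:
  Row 1: 410.36
  Row 2: 15.6
  Row 3: 56.04
  Row 4: 487.13
  Row 5: 494.22
  Row 6: 470.45
  Row 7: 20.39
Sum = 410.36 + 15.6 + 56.04 + 487.13 + 494.22 + 470.45 + 20.39 = 1954.19

ANSWER: 1954.19


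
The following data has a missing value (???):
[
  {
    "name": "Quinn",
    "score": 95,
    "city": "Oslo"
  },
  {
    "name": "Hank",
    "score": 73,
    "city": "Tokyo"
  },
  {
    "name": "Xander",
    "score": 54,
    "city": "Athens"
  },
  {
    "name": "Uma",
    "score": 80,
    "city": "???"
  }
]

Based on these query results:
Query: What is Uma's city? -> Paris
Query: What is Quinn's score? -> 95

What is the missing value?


The missing value is Uma's city
From query: Uma's city = Paris

ANSWER: Paris


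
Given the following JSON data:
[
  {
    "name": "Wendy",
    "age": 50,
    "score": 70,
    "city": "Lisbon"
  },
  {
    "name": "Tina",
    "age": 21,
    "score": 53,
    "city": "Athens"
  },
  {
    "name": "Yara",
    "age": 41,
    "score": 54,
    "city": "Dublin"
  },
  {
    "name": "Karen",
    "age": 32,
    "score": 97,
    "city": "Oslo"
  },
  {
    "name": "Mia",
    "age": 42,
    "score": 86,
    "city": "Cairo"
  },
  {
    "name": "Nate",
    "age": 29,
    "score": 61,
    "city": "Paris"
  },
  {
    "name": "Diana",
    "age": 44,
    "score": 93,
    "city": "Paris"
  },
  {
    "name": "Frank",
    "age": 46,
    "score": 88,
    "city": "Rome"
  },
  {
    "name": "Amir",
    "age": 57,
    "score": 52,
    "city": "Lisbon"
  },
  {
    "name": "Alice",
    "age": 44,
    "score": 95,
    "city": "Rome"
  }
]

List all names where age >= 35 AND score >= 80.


Checking both conditions:
  Wendy (age=50, score=70) -> no
  Tina (age=21, score=53) -> no
  Yara (age=41, score=54) -> no
  Karen (age=32, score=97) -> no
  Mia (age=42, score=86) -> YES
  Nate (age=29, score=61) -> no
  Diana (age=44, score=93) -> YES
  Frank (age=46, score=88) -> YES
  Amir (age=57, score=52) -> no
  Alice (age=44, score=95) -> YES


ANSWER: Mia, Diana, Frank, Alice


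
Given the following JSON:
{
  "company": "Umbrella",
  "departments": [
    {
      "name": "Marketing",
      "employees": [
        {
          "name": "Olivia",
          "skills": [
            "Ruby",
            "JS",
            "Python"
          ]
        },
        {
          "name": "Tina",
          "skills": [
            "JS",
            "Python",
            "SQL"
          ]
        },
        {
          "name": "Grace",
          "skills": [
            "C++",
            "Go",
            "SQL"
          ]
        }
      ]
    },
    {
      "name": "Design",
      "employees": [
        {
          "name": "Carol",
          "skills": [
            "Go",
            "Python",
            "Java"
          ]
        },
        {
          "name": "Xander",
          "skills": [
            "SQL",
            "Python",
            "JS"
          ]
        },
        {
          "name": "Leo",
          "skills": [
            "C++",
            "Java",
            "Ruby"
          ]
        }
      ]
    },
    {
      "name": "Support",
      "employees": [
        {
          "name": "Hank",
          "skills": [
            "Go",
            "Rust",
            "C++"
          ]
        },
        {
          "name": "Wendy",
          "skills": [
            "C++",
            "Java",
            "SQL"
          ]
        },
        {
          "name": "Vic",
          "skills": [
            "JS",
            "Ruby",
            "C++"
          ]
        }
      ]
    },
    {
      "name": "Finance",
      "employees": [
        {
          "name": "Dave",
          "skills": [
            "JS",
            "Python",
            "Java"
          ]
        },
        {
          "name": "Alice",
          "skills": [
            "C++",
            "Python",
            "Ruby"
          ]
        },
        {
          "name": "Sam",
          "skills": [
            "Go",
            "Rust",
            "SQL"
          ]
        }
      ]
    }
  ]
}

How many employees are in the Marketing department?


Path: departments[0].employees
Count: 3

ANSWER: 3


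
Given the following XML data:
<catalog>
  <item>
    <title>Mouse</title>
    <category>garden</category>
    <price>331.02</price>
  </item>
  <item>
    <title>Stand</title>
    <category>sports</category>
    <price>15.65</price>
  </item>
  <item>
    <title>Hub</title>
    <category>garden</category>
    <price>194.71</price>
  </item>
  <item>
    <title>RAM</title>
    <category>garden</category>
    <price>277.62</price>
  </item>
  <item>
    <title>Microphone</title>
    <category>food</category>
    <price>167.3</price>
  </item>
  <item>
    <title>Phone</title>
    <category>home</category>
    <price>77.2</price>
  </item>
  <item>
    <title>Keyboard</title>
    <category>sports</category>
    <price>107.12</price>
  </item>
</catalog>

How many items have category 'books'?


Scanning <item> elements for <category>books</category>:
Count: 0

ANSWER: 0


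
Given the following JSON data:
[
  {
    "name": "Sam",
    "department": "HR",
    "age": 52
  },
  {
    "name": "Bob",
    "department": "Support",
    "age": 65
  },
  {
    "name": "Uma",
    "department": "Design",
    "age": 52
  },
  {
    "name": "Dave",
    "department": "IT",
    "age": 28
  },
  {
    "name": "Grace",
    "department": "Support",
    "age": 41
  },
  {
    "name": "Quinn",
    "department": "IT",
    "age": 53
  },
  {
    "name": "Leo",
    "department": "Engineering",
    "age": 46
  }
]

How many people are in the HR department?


Scanning records for department = HR
  Record 0: Sam
Count: 1

ANSWER: 1


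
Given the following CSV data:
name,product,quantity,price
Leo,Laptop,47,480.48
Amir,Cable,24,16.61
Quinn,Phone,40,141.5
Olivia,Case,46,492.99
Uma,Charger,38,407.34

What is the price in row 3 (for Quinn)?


Row 3: Quinn
Column 'price' = 141.5

ANSWER: 141.5


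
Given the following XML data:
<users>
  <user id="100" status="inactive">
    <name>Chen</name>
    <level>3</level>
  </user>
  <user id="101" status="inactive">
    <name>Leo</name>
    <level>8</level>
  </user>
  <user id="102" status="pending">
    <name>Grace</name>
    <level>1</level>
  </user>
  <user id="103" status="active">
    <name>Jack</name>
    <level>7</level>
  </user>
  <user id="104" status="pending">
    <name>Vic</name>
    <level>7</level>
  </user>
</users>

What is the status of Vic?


Finding user with name = Vic
user id="104" status="pending"

ANSWER: pending


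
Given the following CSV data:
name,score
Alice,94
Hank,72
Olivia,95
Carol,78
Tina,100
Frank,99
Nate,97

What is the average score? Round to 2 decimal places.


Scores: 94, 72, 95, 78, 100, 99, 97
Sum = 635
Count = 7
Average = 635 / 7 = 90.71

ANSWER: 90.71


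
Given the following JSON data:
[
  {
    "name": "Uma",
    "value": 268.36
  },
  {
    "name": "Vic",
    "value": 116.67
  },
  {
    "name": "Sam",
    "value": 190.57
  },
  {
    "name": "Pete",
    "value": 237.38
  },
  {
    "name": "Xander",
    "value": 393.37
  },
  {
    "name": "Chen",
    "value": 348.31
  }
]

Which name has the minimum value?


Comparing values:
  Uma: 268.36
  Vic: 116.67
  Sam: 190.57
  Pete: 237.38
  Xander: 393.37
  Chen: 348.31
Minimum: Vic (116.67)

ANSWER: Vic


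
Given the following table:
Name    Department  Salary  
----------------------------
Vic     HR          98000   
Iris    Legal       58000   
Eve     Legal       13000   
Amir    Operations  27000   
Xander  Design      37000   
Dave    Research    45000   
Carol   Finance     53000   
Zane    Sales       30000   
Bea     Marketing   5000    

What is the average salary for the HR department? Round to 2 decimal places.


HR department members:
  Vic: 98000
Sum = 98000
Count = 1
Average = 98000 / 1 = 98000.00

ANSWER: 98000.00


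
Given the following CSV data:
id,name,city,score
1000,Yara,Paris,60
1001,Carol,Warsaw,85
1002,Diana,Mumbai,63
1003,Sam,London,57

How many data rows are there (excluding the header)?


Counting rows (excluding header):
Header: id,name,city,score
Data rows: 4

ANSWER: 4


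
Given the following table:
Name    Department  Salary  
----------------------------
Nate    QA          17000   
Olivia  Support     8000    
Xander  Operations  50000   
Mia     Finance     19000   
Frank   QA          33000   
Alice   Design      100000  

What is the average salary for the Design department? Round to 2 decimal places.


Design department members:
  Alice: 100000
Sum = 100000
Count = 1
Average = 100000 / 1 = 100000.00

ANSWER: 100000.00


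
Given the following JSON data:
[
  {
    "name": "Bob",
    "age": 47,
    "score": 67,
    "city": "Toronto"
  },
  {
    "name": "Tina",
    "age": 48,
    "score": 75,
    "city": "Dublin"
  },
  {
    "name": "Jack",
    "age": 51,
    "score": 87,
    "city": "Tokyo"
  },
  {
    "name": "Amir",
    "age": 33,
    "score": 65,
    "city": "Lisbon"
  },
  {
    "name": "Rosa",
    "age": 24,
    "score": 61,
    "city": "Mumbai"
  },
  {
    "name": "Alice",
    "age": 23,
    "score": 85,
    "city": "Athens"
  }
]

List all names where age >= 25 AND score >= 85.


Checking both conditions:
  Bob (age=47, score=67) -> no
  Tina (age=48, score=75) -> no
  Jack (age=51, score=87) -> YES
  Amir (age=33, score=65) -> no
  Rosa (age=24, score=61) -> no
  Alice (age=23, score=85) -> no


ANSWER: Jack


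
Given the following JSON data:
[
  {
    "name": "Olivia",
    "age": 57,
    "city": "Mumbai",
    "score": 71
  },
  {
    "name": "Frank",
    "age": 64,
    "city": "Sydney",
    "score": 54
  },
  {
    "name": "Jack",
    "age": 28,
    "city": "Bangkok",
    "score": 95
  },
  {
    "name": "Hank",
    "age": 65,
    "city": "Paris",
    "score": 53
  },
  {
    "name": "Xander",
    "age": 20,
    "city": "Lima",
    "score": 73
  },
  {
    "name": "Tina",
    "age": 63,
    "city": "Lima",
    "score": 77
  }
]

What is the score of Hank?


Looking up record where name = Hank
Record index: 3
Field 'score' = 53

ANSWER: 53


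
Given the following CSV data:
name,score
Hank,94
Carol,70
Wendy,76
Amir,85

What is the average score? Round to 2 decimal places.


Scores: 94, 70, 76, 85
Sum = 325
Count = 4
Average = 325 / 4 = 81.25

ANSWER: 81.25


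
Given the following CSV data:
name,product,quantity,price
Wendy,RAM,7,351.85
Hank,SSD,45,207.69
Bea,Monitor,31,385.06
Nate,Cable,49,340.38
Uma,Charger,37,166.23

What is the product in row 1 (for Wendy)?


Row 1: Wendy
Column 'product' = RAM

ANSWER: RAM


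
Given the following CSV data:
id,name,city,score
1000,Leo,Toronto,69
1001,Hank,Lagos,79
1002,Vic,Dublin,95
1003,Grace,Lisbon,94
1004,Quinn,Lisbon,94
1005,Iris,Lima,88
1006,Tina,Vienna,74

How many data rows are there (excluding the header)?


Counting rows (excluding header):
Header: id,name,city,score
Data rows: 7

ANSWER: 7
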